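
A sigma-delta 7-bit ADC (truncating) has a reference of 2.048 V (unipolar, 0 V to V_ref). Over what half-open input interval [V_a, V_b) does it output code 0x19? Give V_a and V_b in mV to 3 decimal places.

LSB = 2.048/2^7 = 16.000 mV.
Code 0x19 = 25 decimal.
V_a = V_low + 25·LSB = 0.4 V; V_b = V_low + 26·LSB = 0.416 V.

[400.000 mV, 416.000 mV)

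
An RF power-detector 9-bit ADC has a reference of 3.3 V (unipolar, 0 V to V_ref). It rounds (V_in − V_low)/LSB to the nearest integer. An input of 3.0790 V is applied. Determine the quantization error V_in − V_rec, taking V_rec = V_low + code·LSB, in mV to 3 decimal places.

-1.859 mV

One LSB is 3.3 V / 512 = 6.445 mV.
(V_in − V_low)/LSB = (3.0790 − 0)/0.00644531 = 477.7115 → code 478 (round).
V_rec = 0 + 478·0.00644531 = 3.0808594 V.
Difference: -0.00185937 V → -1.859 mV.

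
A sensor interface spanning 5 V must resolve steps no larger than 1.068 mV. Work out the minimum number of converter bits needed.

Number of steps required ≥ 5 V / 1.068 mV = 4681.65.
Need 2^N ≥ 4681.65; 2^12 = 4096, 2^13 = 8192.
Minimum N = 13.

13 bits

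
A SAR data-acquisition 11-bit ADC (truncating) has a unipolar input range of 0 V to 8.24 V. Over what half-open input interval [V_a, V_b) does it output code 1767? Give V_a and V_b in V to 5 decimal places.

LSB = 8.24/2^11 = 4.023 mV.
V_a = V_low + 1767·LSB = 7.10941 V; V_b = V_low + 1768·LSB = 7.11344 V.

[7.10941 V, 7.11344 V)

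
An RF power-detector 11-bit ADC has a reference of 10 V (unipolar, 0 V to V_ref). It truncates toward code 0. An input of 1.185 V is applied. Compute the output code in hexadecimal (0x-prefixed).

code 0xF2 (decimal 242)

With 2048 levels over 10 V, one step is 4.883 mV.
Input sits at 242.688 steps above V_low.
Floor → code 242.
In hexadecimal (0x-prefixed): 0xF2.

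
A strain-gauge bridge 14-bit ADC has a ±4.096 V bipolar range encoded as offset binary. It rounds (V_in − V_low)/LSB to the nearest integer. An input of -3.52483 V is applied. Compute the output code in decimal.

code 1142

With 16384 levels over 8.192 V, one step is 0.500 mV.
Input sits at 1142.340 steps above V_low.
So the output code is 1142.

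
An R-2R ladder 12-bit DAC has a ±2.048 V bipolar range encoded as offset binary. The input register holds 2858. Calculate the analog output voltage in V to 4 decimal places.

0.8100 V

LSB = 4.096 V / 2^12 = 1.000 mV.
V_out = (−2.048) + 2858 × 0.001 V = 0.81 V.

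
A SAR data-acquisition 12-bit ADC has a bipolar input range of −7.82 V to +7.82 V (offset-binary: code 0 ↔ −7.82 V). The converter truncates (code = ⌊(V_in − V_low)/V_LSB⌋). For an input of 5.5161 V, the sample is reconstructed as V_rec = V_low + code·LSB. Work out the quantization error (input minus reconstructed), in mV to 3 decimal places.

Step size: 15.64 V ÷ 2^12 = 3.818 mV.
(V_in − V_low)/LSB = (5.5161 − (−7.82))/0.00381836 = 3492.6257 → code 3492 (floor).
Reconstructed: 5.5137109 V.
Difference: 0.00238906 V → 2.389 mV.

2.389 mV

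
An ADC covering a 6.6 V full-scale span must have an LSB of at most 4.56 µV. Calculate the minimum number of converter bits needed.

Number of steps required ≥ 6.6 V / 4.56 µV = 1447368.42.
Need 2^N ≥ 1447368.42; 2^20 = 1048576, 2^21 = 2097152.
Minimum N = 21.

21 bits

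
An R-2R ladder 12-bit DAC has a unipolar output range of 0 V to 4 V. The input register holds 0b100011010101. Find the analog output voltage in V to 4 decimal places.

LSB = 4 V / 2^12 = 0.977 mV.
Code 0b100011010101 = 2261 decimal.
V_out = 0 + 2261 × 0.000976562 V = 2.20801 V.

2.2080 V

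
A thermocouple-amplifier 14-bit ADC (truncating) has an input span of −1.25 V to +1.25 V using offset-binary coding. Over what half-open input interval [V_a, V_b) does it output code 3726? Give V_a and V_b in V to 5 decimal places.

LSB = 2.5/2^14 = 152.59 µV.
V_a = V_low + 3726·LSB = -0.681458 V; V_b = V_low + 3727·LSB = -0.681305 V.

[-0.68146 V, -0.68130 V)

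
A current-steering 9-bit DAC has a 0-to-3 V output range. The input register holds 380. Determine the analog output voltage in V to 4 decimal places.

LSB = 3 V / 2^9 = 5.859 mV.
V_out = 0 + 380 × 0.00585938 V = 2.22656 V.

2.2266 V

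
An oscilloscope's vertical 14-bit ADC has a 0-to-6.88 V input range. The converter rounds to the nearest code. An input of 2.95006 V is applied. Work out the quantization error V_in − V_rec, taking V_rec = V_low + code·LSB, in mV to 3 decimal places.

0.109 mV

Step size: 6.88 V ÷ 2^14 = 419.92 µV.
Scaled input = 7025.2592 LSBs, so code = 7025.
Reconstructed: 2.9499512 V.
Error = 2.95006 − 2.9499512 = 0.000108828 V = 0.109 mV.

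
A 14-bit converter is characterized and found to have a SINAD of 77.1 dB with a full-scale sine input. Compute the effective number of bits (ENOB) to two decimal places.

12.51 bits

ENOB = (SINAD − 1.76) / 6.02 = (77.1 − 1.76)/6.02 = 12.515.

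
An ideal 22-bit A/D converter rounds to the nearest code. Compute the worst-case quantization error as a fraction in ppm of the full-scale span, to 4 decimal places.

Rounding → worst-case error = ½ LSB = V_FS/2^23, so 1e+06/8388608 = 0.119209 ppm of full scale.

0.1192 ppm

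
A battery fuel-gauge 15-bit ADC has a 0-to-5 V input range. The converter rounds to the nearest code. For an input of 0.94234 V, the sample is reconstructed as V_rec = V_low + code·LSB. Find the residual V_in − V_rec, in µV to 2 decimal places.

-42.81 µV

One LSB is 5 V / 32768 = 152.59 µV.
(0.94234 − 0)/0.000152588 = 6175.7194; round gives code 6176.
V_rec = 0 + 6176·0.000152588 = 0.94238281 V.
Difference: -4.28125e-05 V → -42.81 µV.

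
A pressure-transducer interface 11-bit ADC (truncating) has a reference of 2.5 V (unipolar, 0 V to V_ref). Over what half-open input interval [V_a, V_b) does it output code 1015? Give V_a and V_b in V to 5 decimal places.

LSB = 2.5/2^11 = 1.221 mV.
V_a = V_low + 1015·LSB = 1.23901 V; V_b = V_low + 1016·LSB = 1.24023 V.

[1.23901 V, 1.24023 V)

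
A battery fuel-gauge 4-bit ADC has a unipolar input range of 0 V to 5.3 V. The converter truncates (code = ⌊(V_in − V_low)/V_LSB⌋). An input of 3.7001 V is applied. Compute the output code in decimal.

code 11

With 16 levels over 5.3 V, one step is 331.250 mV.
Input sits at 11.170 steps above V_low.
So the output code is 11.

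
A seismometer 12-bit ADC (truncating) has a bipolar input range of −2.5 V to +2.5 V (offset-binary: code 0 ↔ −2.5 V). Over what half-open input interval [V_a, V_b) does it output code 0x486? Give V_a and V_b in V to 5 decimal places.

LSB = 5/2^12 = 1.221 mV.
Code 0x486 = 1158 decimal.
V_a = V_low + 1158·LSB = -1.08643 V; V_b = V_low + 1159·LSB = -1.08521 V.

[-1.08643 V, -1.08521 V)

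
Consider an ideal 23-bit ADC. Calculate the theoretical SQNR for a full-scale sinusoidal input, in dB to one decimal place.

SNR ≈ 6.02·N + 1.76 dB = 6.02·23 + 1.76 = 140.22 dB.

140.2 dB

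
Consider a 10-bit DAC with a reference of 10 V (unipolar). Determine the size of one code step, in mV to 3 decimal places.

Full-scale span = 10 V.
LSB = 10 / 2^10 = 10 / 1024 = 0.00976562 V = 9.766 mV.

9.766 mV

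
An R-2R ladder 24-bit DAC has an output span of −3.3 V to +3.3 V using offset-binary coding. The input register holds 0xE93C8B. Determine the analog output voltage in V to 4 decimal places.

2.7131 V

LSB = 6.6 V / 2^24 = 0.39 µV.
Code 0xE93C8B = 15285387 decimal.
V_out = (−3.3) + 15285387 × 3.93391e-07 V = 2.71313 V.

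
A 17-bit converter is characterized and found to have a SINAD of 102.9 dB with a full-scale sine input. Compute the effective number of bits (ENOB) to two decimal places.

16.80 bits

ENOB = (SINAD − 1.76) / 6.02 = (102.9 − 1.76)/6.02 = 16.801.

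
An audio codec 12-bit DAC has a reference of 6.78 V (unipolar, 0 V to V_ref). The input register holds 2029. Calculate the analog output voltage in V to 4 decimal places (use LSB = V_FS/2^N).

3.3585 V

LSB = 6.78 V / 2^12 = 1.655 mV.
V_out = 0 + 2029 × 0.00165527 V = 3.35855 V.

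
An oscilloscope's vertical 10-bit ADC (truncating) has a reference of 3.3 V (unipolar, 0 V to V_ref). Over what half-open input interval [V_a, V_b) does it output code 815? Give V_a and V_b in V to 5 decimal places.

LSB = 3.3/2^10 = 3.223 mV.
V_a = V_low + 815·LSB = 2.62646 V; V_b = V_low + 816·LSB = 2.62969 V.

[2.62646 V, 2.62969 V)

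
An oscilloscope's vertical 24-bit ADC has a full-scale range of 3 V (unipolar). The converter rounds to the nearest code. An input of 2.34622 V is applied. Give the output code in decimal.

code 13121013

Full-scale span = 3 V; LSB = 3/2^24 = 0.18 µV.
(2.34622 − 0) / 1.78814e-07 = 13121013.241 LSBs.
round(13121013.241) = 13121013.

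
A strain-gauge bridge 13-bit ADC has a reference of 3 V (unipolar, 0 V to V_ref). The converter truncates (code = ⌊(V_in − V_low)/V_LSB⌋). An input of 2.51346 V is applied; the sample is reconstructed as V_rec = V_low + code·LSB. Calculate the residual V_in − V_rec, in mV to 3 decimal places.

One LSB is 3 V / 8192 = 366.21 µV.
(V_in − V_low)/LSB = (2.51346 − 0)/0.000366211 = 6863.4214 → code 6863 (floor).
Reconstructed: 2.5133057 V.
Difference: 0.000154336 V → 0.154 mV.

0.154 mV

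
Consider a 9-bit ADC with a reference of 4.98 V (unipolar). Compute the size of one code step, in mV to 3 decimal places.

Full-scale span = 4.98 V.
LSB = 4.98 / 2^9 = 4.98 / 512 = 0.00972656 V = 9.727 mV.

9.727 mV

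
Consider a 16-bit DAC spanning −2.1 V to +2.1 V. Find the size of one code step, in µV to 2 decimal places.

Full-scale span = 4.2 V.
LSB = 4.2 / 2^16 = 4.2 / 65536 = 6.40869e-05 V = 64.09 µV.

64.09 µV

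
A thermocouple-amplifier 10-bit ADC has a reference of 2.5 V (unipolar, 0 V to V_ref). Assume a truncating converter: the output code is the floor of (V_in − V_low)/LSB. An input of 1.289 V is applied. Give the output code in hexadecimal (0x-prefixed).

code 0x20F (decimal 527)

LSB = 2.5 V / 1024 = 2.441 mV.
(V_in − V_low)/LSB = (1.289 − 0) / 0.00244141 = 527.974.
⌊·⌋(527.974) = 527.
In hexadecimal (0x-prefixed): 0x20F.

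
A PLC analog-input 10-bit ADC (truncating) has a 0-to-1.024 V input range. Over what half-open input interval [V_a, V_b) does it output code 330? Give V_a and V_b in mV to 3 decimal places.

LSB = 1.024/2^10 = 1.000 mV.
V_a = V_low + 330·LSB = 0.33 V; V_b = V_low + 331·LSB = 0.331 V.

[330.000 mV, 331.000 mV)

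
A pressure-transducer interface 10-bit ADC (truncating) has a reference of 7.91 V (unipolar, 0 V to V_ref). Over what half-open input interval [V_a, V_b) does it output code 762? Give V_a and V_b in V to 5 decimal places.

LSB = 7.91/2^10 = 7.725 mV.
V_a = V_low + 762·LSB = 5.88615 V; V_b = V_low + 763·LSB = 5.89388 V.

[5.88615 V, 5.89388 V)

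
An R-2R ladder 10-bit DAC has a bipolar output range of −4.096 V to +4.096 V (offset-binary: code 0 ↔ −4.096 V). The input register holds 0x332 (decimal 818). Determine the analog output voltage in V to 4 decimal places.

2.4480 V

LSB = 8.192 V / 2^10 = 8.000 mV.
Code 0x332 = 818 decimal.
V_out = (−4.096) + 818 × 0.008 V = 2.448 V.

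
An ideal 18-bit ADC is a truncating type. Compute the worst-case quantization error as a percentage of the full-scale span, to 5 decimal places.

0.00038 %

Truncating → worst-case error = 1 LSB = V_FS/2^18, so 100/262144 = 0.00038147 % of full scale.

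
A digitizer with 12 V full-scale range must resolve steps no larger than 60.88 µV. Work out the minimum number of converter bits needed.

18 bits

Number of steps required ≥ 12 V / 60.88 µV = 197109.07.
Need 2^N ≥ 197109.07; 2^17 = 131072, 2^18 = 262144.
Minimum N = 18.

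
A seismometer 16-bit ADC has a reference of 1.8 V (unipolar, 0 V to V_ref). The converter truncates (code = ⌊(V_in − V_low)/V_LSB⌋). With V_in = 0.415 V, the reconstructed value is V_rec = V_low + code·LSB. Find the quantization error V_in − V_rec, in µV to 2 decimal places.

One LSB is 1.8 V / 65536 = 27.47 µV.
(V_in − V_low)/LSB = (0.415 − 0)/2.74658e-05 = 15109.6889 → code 15109 (floor).
Code 15109 maps back to 0 + 15109×2.74658e-05 V = 0.41498108 V.
Difference: 1.89209e-05 V → 18.92 µV.

18.92 µV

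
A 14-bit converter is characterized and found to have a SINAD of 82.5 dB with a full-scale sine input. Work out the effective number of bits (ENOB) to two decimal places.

ENOB = (SINAD − 1.76) / 6.02 = (82.5 − 1.76)/6.02 = 13.412.

13.41 bits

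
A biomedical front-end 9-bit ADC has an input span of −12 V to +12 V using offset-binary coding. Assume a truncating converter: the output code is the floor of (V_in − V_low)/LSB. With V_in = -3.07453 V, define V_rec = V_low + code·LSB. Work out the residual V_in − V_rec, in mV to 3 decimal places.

LSB = 24/2^9 = 46.875 mV.
Scaled input = 190.4100 LSBs, so code = 190.
Code 190 maps back to (−12) + 190×0.046875 V = -3.09375 V.
V_in − V_rec = 0.01922 V = 19.220 mV.

19.220 mV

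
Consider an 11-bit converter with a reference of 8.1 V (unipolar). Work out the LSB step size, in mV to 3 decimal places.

Full-scale span = 8.1 V.
LSB = 8.1 / 2^11 = 8.1 / 2048 = 0.00395508 V = 3.955 mV.

3.955 mV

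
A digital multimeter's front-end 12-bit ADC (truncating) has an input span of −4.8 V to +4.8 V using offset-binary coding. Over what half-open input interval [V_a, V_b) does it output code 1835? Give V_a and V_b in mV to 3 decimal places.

[-499.219 mV, -496.875 mV)

LSB = 9.6/2^12 = 2.344 mV.
V_a = V_low + 1835·LSB = -0.499219 V; V_b = V_low + 1836·LSB = -0.496875 V.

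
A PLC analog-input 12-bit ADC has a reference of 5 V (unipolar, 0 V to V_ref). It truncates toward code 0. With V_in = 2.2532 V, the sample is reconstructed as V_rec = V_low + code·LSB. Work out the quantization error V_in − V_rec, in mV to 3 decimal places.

1.003 mV

One LSB is 5 V / 4096 = 1.221 mV.
(V_in − V_low)/LSB = (2.2532 − 0)/0.0012207 = 1845.8214 → code 1845 (floor).
V_rec = 0 + 1845·0.0012207 = 2.2521973 V.
Difference: 0.00100273 V → 1.003 mV.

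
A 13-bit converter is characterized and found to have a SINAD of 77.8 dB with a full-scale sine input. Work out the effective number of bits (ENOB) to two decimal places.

12.63 bits

ENOB = (SINAD − 1.76) / 6.02 = (77.8 − 1.76)/6.02 = 12.631.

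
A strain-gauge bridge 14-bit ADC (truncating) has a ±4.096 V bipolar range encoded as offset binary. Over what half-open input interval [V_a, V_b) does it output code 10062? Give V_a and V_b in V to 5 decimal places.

[0.93500 V, 0.93550 V)

LSB = 8.192/2^14 = 0.500 mV.
V_a = V_low + 10062·LSB = 0.935 V; V_b = V_low + 10063·LSB = 0.9355 V.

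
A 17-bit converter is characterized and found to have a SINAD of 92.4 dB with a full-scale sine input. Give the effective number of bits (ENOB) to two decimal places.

ENOB = (SINAD − 1.76) / 6.02 = (92.4 − 1.76)/6.02 = 15.056.

15.06 bits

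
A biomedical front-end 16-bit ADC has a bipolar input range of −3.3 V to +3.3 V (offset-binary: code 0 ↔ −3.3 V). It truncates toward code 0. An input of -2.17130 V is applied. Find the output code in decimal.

code 11207

Full-scale span = 6.6 V; LSB = 6.6/2^16 = 100.71 µV.
(V_in − V_low)/LSB = (-2.17130 − (−3.3)) / 0.000100708 = 11207.649.
⌊·⌋(11207.649) = 11207.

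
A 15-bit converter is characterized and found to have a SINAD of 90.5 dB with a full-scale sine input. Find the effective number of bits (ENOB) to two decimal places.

14.74 bits

ENOB = (SINAD − 1.76) / 6.02 = (90.5 − 1.76)/6.02 = 14.741.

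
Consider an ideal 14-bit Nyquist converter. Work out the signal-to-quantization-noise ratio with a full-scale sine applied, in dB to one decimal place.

86.0 dB

SNR ≈ 6.02·N + 1.76 dB = 6.02·14 + 1.76 = 86.04 dB.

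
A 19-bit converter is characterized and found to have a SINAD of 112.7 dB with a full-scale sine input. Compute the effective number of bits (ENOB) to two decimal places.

ENOB = (SINAD − 1.76) / 6.02 = (112.7 − 1.76)/6.02 = 18.429.

18.43 bits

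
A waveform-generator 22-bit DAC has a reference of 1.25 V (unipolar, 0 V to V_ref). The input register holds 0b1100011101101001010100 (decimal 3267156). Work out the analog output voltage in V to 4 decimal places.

LSB = 1.25 V / 2^22 = 0.30 µV.
Code 0b1100011101101001010100 = 3267156 decimal.
V_out = 0 + 3267156 × 2.98023e-07 V = 0.973688 V.

0.9737 V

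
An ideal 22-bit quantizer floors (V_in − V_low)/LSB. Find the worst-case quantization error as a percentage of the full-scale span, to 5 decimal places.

0.00002 %

Truncating → worst-case error = 1 LSB = V_FS/2^22, so 100/4194304 = 2.38419e-05 % of full scale.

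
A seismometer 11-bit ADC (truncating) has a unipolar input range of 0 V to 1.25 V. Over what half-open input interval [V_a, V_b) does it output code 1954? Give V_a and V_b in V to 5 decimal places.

[1.19263 V, 1.19324 V)

LSB = 1.25/2^11 = 0.610 mV.
V_a = V_low + 1954·LSB = 1.19263 V; V_b = V_low + 1955·LSB = 1.19324 V.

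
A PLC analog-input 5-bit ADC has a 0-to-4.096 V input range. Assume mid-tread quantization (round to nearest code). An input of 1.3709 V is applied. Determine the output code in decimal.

code 11

Full-scale span = 4.096 V; LSB = 4.096/2^5 = 128.000 mV.
Input sits at 10.710 steps above V_low.
round(10.710) = 11.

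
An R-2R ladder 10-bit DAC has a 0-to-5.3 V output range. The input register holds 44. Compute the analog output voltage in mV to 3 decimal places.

227.734 mV

LSB = 5.3 V / 2^10 = 5.176 mV.
V_out = 0 + 44 × 0.00517578 V = 0.227734 V.
= 227.734 mV.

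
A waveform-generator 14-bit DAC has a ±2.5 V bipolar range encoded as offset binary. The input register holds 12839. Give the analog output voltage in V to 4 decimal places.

LSB = 5 V / 2^14 = 305.18 µV.
V_out = (−2.5) + 12839 × 0.000305176 V = 1.41815 V.

1.4182 V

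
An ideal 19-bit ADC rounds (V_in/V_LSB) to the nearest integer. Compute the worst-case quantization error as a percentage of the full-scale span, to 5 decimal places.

0.00010 %

Rounding → worst-case error = ½ LSB = V_FS/2^20, so 100/1048576 = 9.53674e-05 % of full scale.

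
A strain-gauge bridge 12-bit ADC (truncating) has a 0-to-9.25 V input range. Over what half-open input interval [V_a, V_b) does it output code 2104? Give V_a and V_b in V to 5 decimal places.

[4.75146 V, 4.75372 V)

LSB = 9.25/2^12 = 2.258 mV.
V_a = V_low + 2104·LSB = 4.75146 V; V_b = V_low + 2105·LSB = 4.75372 V.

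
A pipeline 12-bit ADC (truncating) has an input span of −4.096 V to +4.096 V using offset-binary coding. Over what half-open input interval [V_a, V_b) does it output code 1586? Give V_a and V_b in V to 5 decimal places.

[-0.92400 V, -0.92200 V)

LSB = 8.192/2^12 = 2.000 mV.
V_a = V_low + 1586·LSB = -0.924 V; V_b = V_low + 1587·LSB = -0.922 V.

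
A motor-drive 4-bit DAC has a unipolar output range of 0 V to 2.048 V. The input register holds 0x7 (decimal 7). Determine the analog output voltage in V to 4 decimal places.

0.8960 V

LSB = 2.048 V / 2^4 = 128.000 mV.
Code 0x7 = 7 decimal.
V_out = 0 + 7 × 0.128 V = 0.896 V.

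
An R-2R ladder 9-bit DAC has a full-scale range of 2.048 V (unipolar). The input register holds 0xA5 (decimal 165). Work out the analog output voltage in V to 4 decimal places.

0.6600 V

LSB = 2.048 V / 2^9 = 4.000 mV.
Code 0xA5 = 165 decimal.
V_out = 0 + 165 × 0.004 V = 0.66 V.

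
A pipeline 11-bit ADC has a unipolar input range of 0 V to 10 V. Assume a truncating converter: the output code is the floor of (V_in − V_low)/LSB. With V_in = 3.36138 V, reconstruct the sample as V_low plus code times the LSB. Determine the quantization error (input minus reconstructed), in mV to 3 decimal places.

LSB = 10/2^11 = 4.883 mV.
Scaled input = 688.4106 LSBs, so code = 688.
Reconstructed: 3.359375 V.
Error = 3.36138 − 3.359375 = 0.002005 V = 2.005 mV.

2.005 mV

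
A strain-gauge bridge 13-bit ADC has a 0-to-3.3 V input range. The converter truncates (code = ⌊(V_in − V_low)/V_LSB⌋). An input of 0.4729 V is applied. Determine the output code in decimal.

LSB = 3.3 V / 8192 = 402.83 µV.
(0.4729 − 0) / 0.000402832 = 1173.938 LSBs.
So the output code is 1173.

code 1173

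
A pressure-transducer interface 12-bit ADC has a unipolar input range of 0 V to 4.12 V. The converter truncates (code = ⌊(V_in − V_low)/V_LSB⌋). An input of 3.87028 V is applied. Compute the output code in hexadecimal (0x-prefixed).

code 0xF07 (decimal 3847)

With 4096 levels over 4.12 V, one step is 1.006 mV.
Input sits at 3847.735 steps above V_low.
⌊·⌋(3847.735) = 3847.
In hexadecimal (0x-prefixed): 0xF07.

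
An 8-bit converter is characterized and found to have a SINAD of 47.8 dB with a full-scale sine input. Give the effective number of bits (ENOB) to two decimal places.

7.65 bits

ENOB = (SINAD − 1.76) / 6.02 = (47.8 − 1.76)/6.02 = 7.648.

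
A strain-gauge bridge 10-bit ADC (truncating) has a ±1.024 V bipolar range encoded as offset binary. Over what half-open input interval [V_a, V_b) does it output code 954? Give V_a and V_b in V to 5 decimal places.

LSB = 2.048/2^10 = 2.000 mV.
V_a = V_low + 954·LSB = 0.884 V; V_b = V_low + 955·LSB = 0.886 V.

[0.88400 V, 0.88600 V)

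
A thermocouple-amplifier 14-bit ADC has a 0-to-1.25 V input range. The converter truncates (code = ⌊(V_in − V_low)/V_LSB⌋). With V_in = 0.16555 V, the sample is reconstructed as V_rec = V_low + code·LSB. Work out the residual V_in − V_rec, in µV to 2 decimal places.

LSB = 1.25/2^14 = 76.29 µV.
(0.16555 − 0)/7.62939e-05 = 2169.8970; ⌊·⌋ gives code 2169.
V_rec = 0 + 2169·7.62939e-05 = 0.16548157 V.
Error = 0.16555 − 0.16548157 = 6.84326e-05 V = 68.43 µV.

68.43 µV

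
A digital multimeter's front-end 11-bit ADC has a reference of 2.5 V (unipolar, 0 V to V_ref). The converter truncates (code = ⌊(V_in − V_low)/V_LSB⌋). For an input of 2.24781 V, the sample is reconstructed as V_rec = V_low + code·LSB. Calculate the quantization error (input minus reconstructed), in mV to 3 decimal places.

Step size: 2.5 V ÷ 2^11 = 1.221 mV.
(V_in − V_low)/LSB = (2.24781 − 0)/0.0012207 = 1841.4060 → code 1841 (floor).
Code 1841 maps back to 0 + 1841×0.0012207 V = 2.2473145 V.
Error = 2.24781 − 2.2473145 = 0.000495547 V = 0.496 mV.

0.496 mV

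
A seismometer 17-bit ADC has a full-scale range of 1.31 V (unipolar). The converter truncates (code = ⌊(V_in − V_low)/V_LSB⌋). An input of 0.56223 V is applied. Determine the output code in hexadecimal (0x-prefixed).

LSB = 1.31 V / 131072 = 9.99 µV.
Input sits at 56253.901 steps above V_low.
Floor → code 56253.
In hexadecimal (0x-prefixed): 0xDBBD.

code 0xDBBD (decimal 56253)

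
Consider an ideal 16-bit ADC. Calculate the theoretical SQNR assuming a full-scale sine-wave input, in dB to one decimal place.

SNR ≈ 6.02·N + 1.76 dB = 6.02·16 + 1.76 = 98.08 dB.

98.1 dB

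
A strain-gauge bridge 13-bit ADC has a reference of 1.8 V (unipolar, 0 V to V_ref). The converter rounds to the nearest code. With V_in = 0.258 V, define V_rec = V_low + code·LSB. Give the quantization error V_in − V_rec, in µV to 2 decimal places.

LSB = 1.8/2^13 = 219.73 µV.
(V_in − V_low)/LSB = (0.258 − 0)/0.000219727 = 1174.1867 → code 1174 (round).
Reconstructed: 0.25795898 V.
V_in − V_rec = 4.10156e-05 V = 41.02 µV.

41.02 µV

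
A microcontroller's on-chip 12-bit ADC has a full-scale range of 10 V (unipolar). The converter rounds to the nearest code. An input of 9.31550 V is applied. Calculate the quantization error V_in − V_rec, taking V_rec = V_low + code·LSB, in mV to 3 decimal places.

One LSB is 10 V / 4096 = 2.441 mV.
(9.31550 − 0)/0.00244141 = 3815.6288; round gives code 3816.
Reconstructed: 9.3164062 V.
Error = 9.31550 − 9.3164062 = -0.00090625 V = -0.906 mV.

-0.906 mV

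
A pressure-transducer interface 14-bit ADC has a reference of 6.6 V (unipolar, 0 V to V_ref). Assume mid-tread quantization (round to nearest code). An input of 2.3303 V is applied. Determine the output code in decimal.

code 5785

LSB = 6.6 V / 16384 = 402.83 µV.
Input sits at 5784.793 steps above V_low.
Round → code 5785.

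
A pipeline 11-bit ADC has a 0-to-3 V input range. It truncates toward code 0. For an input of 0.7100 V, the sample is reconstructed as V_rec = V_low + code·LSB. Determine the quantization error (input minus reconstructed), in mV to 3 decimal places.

1.016 mV

Step size: 3 V ÷ 2^11 = 1.465 mV.
(0.7100 − 0)/0.00146484 = 484.6933; ⌊·⌋ gives code 484.
V_rec = 0 + 484·0.00146484 = 0.70898438 V.
Difference: 0.00101563 V → 1.016 mV.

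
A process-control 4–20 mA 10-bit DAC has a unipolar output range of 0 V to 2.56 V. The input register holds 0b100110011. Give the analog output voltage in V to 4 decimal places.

LSB = 2.56 V / 2^10 = 2.500 mV.
Code 0b100110011 = 307 decimal.
V_out = 0 + 307 × 0.0025 V = 0.7675 V.

0.7675 V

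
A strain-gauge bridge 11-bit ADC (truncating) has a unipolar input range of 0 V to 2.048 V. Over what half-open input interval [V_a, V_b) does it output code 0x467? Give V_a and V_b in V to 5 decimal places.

LSB = 2.048/2^11 = 1.000 mV.
Code 0x467 = 1127 decimal.
V_a = V_low + 1127·LSB = 1.127 V; V_b = V_low + 1128·LSB = 1.128 V.

[1.12700 V, 1.12800 V)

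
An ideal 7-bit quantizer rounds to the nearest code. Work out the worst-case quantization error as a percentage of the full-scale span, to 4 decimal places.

Rounding → worst-case error = ½ LSB = V_FS/2^8, so 100/256 = 0.390625 % of full scale.

0.3906 %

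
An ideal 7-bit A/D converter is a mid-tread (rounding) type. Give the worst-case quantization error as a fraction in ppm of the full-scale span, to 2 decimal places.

3906.25 ppm

Rounding → worst-case error = ½ LSB = V_FS/2^8, so 1e+06/256 = 3906.25 ppm of full scale.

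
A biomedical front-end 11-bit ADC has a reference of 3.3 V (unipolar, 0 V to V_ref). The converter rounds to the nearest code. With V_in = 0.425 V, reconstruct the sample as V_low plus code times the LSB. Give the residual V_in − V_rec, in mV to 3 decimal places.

Step size: 3.3 V ÷ 2^11 = 1.611 mV.
(0.425 − 0)/0.00161133 = 263.7576; round gives code 264.
Reconstructed: 0.42539063 V.
V_in − V_rec = -0.000390625 V = -0.391 mV.

-0.391 mV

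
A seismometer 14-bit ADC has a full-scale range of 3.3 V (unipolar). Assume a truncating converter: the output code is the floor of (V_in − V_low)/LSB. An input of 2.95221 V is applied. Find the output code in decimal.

code 14657

LSB = 3.3 V / 16384 = 201.42 µV.
(2.95221 − 0) / 0.000201416 = 14657.275 LSBs.
Floor → code 14657.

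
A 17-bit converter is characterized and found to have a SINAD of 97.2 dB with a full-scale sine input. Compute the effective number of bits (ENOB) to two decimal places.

15.85 bits

ENOB = (SINAD − 1.76) / 6.02 = (97.2 − 1.76)/6.02 = 15.854.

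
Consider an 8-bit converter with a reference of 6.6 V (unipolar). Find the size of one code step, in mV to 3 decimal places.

Full-scale span = 6.6 V.
LSB = 6.6 / 2^8 = 6.6 / 256 = 0.0257812 V = 25.781 mV.

25.781 mV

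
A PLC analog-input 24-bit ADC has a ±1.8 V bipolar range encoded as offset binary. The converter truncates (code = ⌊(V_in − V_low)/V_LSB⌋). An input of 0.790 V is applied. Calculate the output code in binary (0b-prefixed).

With 16777216 levels over 3.6 V, one step is 0.21 µV.
(0.790 − (−1.8)) / 2.14577e-07 = 12070274.844 LSBs.
So the output code is 12070274.
In binary (0b-prefixed): 0b101110000010110110000010.

code 0b101110000010110110000010 (decimal 12070274)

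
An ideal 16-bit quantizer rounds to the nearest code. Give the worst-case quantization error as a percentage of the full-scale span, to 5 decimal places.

Rounding → worst-case error = ½ LSB = V_FS/2^17, so 100/131072 = 0.000762939 % of full scale.

0.00076 %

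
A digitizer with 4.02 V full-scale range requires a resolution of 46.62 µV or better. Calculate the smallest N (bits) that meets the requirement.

17 bits

Number of steps required ≥ 4.02 V / 46.62 µV = 86229.09.
Need 2^N ≥ 86229.09; 2^16 = 65536, 2^17 = 131072.
Minimum N = 17.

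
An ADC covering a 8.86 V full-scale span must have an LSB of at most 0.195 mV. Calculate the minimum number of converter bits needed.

16 bits

Number of steps required ≥ 8.86 V / 0.195 mV = 45435.90.
Need 2^N ≥ 45435.90; 2^15 = 32768, 2^16 = 65536.
Minimum N = 16.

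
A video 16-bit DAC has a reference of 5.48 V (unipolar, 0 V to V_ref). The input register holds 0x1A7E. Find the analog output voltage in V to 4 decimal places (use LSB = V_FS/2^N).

LSB = 5.48 V / 2^16 = 83.62 µV.
Code 0x1A7E = 6782 decimal.
V_out = 0 + 6782 × 8.36182e-05 V = 0.567098 V.

0.5671 V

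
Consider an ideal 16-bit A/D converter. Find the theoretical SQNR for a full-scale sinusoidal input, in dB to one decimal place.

98.1 dB

SNR ≈ 6.02·N + 1.76 dB = 6.02·16 + 1.76 = 98.08 dB.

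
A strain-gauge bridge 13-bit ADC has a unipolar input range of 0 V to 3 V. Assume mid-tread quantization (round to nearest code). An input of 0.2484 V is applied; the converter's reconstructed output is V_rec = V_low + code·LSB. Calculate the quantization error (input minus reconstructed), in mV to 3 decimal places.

0.109 mV

Step size: 3 V ÷ 2^13 = 366.21 µV.
(0.2484 − 0)/0.000366211 = 678.2976; round gives code 678.
V_rec = 0 + 678·0.000366211 = 0.24829102 V.
Error = 0.2484 − 0.24829102 = 0.000108984 V = 0.109 mV.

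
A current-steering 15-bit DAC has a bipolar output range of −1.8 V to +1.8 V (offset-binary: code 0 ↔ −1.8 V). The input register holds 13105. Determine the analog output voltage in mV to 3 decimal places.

-360.242 mV

LSB = 3.6 V / 2^15 = 109.86 µV.
V_out = (−1.8) + 13105 × 0.000109863 V = -0.360242 V.
= -360.242 mV.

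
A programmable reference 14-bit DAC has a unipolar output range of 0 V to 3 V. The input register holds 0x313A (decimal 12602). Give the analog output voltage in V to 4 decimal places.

LSB = 3 V / 2^14 = 183.11 µV.
Code 0x313A = 12602 decimal.
V_out = 0 + 12602 × 0.000183105 V = 2.3075 V.

2.3075 V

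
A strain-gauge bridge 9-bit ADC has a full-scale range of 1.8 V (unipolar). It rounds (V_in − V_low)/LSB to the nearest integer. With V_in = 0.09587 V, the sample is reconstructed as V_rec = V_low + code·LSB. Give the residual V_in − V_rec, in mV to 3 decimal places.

0.948 mV

LSB = 1.8/2^9 = 3.516 mV.
(V_in − V_low)/LSB = (0.09587 − 0)/0.00351563 = 27.2697 → code 27 (round).
Reconstructed: 0.094921875 V.
V_in − V_rec = 0.000948125 V = 0.948 mV.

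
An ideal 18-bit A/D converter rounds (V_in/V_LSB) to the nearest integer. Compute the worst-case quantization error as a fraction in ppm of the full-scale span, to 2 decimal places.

Rounding → worst-case error = ½ LSB = V_FS/2^19, so 1e+06/524288 = 1.90735 ppm of full scale.

1.91 ppm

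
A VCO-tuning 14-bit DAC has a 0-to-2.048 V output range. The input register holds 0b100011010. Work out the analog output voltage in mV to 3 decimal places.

35.250 mV

LSB = 2.048 V / 2^14 = 125.00 µV.
Code 0b100011010 = 282 decimal.
V_out = 0 + 282 × 0.000125 V = 0.03525 V.
= 35.250 mV.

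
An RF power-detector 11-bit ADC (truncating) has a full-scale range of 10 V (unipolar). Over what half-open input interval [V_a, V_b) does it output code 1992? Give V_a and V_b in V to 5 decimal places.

LSB = 10/2^11 = 4.883 mV.
V_a = V_low + 1992·LSB = 9.72656 V; V_b = V_low + 1993·LSB = 9.73145 V.

[9.72656 V, 9.73145 V)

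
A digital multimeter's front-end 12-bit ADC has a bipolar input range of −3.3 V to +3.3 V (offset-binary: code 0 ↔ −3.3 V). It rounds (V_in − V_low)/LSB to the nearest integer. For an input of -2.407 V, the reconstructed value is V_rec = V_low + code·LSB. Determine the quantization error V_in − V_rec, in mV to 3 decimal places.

0.324 mV

One LSB is 6.6 V / 4096 = 1.611 mV.
(-2.407 − (−3.3))/0.00161133 = 554.2012; round gives code 554.
V_rec = (−3.3) + 554·0.00161133 = -2.4073242 V.
Difference: 0.000324219 V → 0.324 mV.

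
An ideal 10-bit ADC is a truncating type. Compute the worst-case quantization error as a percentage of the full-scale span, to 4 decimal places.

Truncating → worst-case error = 1 LSB = V_FS/2^10, so 100/1024 = 0.0976562 % of full scale.

0.0977 %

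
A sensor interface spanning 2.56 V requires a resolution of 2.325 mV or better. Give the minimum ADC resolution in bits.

Number of steps required ≥ 2.56 V / 2.325 mV = 1101.08.
Need 2^N ≥ 1101.08; 2^10 = 1024, 2^11 = 2048.
Minimum N = 11.

11 bits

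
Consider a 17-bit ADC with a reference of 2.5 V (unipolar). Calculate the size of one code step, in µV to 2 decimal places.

19.07 µV

Full-scale span = 2.5 V.
LSB = 2.5 / 2^17 = 2.5 / 131072 = 1.90735e-05 V = 19.07 µV.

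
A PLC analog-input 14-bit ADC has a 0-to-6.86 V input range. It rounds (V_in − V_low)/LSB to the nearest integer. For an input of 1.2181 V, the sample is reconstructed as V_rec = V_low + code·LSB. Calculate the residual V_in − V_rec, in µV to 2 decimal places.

Step size: 6.86 V ÷ 2^14 = 418.70 µV.
(V_in − V_low)/LSB = (1.2181 − 0)/0.000418701 = 2909.2348 → code 2909 (round).
V_rec = 0 + 2909·0.000418701 = 1.2180017 V.
V_in − V_rec = 9.8291e-05 V = 98.29 µV.

98.29 µV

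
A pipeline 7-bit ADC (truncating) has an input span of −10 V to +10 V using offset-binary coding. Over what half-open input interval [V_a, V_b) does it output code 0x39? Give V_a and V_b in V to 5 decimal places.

[-1.09375 V, -0.93750 V)

LSB = 20/2^7 = 156.250 mV.
Code 0x39 = 57 decimal.
V_a = V_low + 57·LSB = -1.09375 V; V_b = V_low + 58·LSB = -0.9375 V.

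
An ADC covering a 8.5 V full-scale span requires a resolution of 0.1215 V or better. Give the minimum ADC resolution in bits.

7 bits

Number of steps required ≥ 8.5 V / 0.1215 V = 69.96.
Need 2^N ≥ 69.96; 2^6 = 64, 2^7 = 128.
Minimum N = 7.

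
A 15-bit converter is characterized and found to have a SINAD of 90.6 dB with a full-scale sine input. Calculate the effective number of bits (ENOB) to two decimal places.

ENOB = (SINAD − 1.76) / 6.02 = (90.6 − 1.76)/6.02 = 14.757.

14.76 bits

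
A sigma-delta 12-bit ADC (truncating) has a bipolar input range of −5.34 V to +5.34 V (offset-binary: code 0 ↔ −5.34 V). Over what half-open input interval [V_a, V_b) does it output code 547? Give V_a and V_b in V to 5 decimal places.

LSB = 10.68/2^12 = 2.607 mV.
V_a = V_low + 547·LSB = -3.91374 V; V_b = V_low + 548·LSB = -3.91113 V.

[-3.91374 V, -3.91113 V)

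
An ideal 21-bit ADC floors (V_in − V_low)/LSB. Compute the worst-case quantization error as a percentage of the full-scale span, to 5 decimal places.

0.00005 %

Truncating → worst-case error = 1 LSB = V_FS/2^21, so 100/2097152 = 4.76837e-05 % of full scale.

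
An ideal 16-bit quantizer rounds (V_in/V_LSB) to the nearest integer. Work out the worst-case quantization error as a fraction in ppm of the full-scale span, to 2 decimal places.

Rounding → worst-case error = ½ LSB = V_FS/2^17, so 1e+06/131072 = 7.62939 ppm of full scale.

7.63 ppm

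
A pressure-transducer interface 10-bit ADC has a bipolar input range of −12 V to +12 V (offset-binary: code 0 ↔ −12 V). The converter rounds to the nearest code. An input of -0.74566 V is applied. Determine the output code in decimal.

code 480

Full-scale span = 24 V; LSB = 24/2^10 = 23.438 mV.
Input sits at 480.185 steps above V_low.
So the output code is 480.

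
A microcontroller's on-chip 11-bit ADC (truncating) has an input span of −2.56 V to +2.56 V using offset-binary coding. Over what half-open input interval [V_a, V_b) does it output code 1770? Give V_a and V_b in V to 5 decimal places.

[1.86500 V, 1.86750 V)

LSB = 5.12/2^11 = 2.500 mV.
V_a = V_low + 1770·LSB = 1.865 V; V_b = V_low + 1771·LSB = 1.8675 V.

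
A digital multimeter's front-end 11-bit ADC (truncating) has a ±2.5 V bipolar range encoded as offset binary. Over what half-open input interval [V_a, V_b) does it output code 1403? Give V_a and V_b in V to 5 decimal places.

LSB = 5/2^11 = 2.441 mV.
V_a = V_low + 1403·LSB = 0.925293 V; V_b = V_low + 1404·LSB = 0.927734 V.

[0.92529 V, 0.92773 V)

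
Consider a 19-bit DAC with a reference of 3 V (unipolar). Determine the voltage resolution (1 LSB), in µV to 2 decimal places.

5.72 µV

Full-scale span = 3 V.
LSB = 3 / 2^19 = 3 / 524288 = 5.72205e-06 V = 5.72 µV.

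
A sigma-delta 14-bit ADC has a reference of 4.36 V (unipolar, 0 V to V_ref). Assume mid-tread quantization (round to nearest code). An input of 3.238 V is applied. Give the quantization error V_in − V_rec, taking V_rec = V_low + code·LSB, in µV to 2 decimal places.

-66.41 µV

One LSB is 4.36 V / 16384 = 266.11 µV.
Scaled input = 12167.7505 LSBs, so code = 12168.
Code 12168 maps back to 0 + 12168×0.000266113 V = 3.2380664 V.
V_in − V_rec = -6.64063e-05 V = -66.41 µV.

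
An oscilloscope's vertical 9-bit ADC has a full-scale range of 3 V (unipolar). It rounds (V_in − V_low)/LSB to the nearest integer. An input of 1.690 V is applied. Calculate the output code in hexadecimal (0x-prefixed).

Full-scale span = 3 V; LSB = 3/2^9 = 5.859 mV.
(V_in − V_low)/LSB = (1.690 − 0) / 0.00585938 = 288.427.
Round → code 288.
In hexadecimal (0x-prefixed): 0x120.

code 0x120 (decimal 288)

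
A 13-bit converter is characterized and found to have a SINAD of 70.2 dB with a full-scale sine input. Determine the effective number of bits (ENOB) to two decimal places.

ENOB = (SINAD − 1.76) / 6.02 = (70.2 − 1.76)/6.02 = 11.369.

11.37 bits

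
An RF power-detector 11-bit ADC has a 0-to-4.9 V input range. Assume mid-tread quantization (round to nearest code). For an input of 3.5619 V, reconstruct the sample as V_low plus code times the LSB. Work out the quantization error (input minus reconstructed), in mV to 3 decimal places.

-0.649 mV

Step size: 4.9 V ÷ 2^11 = 2.393 mV.
(3.5619 − 0)/0.00239258 = 1488.7288; round gives code 1489.
Code 1489 maps back to 0 + 1489×0.00239258 V = 3.5625488 V.
V_in − V_rec = -0.000648828 V = -0.649 mV.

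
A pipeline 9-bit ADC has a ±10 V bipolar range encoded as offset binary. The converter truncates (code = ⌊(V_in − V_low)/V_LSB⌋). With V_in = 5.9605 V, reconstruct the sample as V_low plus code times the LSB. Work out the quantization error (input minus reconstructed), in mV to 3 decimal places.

One LSB is 20 V / 512 = 39.062 mV.
(V_in − V_low)/LSB = (5.9605 − (−10))/0.0390625 = 408.5888 → code 408 (floor).
Reconstructed: 5.9375 V.
Difference: 0.023 V → 23.000 mV.

23.000 mV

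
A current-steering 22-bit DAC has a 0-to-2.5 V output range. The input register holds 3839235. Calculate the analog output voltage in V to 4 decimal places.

LSB = 2.5 V / 2^22 = 0.60 µV.
V_out = 0 + 3839235 × 5.96046e-07 V = 2.28836 V.

2.2884 V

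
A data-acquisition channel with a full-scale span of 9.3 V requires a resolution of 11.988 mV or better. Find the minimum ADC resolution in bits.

10 bits

Number of steps required ≥ 9.3 V / 11.988 mV = 775.78.
Need 2^N ≥ 775.78; 2^9 = 512, 2^10 = 1024.
Minimum N = 10.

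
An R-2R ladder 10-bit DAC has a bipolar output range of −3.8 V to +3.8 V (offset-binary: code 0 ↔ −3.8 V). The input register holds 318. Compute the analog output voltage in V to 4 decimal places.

-1.4398 V

LSB = 7.6 V / 2^10 = 7.422 mV.
V_out = (−3.8) + 318 × 0.00742187 V = -1.43984 V.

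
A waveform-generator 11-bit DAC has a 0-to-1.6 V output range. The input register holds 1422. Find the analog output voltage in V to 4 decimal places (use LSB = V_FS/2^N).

1.1109 V

LSB = 1.6 V / 2^11 = 0.781 mV.
V_out = 0 + 1422 × 0.00078125 V = 1.11094 V.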